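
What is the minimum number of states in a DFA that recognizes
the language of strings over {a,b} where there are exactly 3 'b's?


States: count = 0, 1, ..., 3 (that's 4 states), plus a dead state for count > 3.
Total: 4 + 1 = 5. Accept = count-3 state.

5


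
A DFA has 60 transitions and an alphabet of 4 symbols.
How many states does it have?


Each state has exactly one transition per symbol.
states = transitions / |alphabet| = 60 / 4 = 15

15


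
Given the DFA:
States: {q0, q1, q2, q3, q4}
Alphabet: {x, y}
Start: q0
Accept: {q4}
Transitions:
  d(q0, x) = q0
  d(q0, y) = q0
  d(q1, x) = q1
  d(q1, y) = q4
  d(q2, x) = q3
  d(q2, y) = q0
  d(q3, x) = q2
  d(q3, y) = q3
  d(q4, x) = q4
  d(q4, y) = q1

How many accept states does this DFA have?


Accept states listed: {q4}
Counting: q4(1)

1


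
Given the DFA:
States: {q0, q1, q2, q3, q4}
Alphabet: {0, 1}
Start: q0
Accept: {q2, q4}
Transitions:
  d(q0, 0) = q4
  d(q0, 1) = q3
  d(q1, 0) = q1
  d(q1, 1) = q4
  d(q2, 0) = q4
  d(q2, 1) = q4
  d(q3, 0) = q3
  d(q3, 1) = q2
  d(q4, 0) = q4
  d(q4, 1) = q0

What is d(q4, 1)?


Looking up transition d(q4, 1)

q0


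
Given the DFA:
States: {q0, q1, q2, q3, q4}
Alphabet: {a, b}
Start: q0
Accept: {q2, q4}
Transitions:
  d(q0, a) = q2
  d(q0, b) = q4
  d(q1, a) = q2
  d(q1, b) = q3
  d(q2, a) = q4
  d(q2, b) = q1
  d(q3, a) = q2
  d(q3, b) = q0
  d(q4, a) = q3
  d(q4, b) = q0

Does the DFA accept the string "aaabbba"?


Trace: q0 -> q2 -> q4 -> q3 -> q0 -> q4 -> q0 -> q2
Final state: q2
Accept states: {q2, q4}

Yes, accepted (final state q2 is an accept state)


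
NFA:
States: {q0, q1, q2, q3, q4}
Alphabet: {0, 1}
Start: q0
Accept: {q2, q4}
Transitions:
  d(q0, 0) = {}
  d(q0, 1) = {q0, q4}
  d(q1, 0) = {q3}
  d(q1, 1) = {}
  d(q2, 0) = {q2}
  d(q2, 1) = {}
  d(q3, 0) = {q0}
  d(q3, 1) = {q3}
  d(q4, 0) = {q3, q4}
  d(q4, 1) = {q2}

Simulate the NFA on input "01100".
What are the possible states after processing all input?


Start: {q0}
  --0--> {}
  --1--> {}
  --1--> {}
  --0--> {}
  --0--> {}

{} (empty set, no valid transitions)


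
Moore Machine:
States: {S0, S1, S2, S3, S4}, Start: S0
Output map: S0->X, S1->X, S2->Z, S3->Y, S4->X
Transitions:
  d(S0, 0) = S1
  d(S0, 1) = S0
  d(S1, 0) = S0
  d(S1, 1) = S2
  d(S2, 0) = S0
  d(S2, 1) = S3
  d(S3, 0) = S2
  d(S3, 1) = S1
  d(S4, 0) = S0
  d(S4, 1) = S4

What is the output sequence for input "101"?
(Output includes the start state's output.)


Start: S0 (output X)
  --1--> S0 (output X)
  --0--> S1 (output X)
  --1--> S2 (output Z)

"XXXZ"


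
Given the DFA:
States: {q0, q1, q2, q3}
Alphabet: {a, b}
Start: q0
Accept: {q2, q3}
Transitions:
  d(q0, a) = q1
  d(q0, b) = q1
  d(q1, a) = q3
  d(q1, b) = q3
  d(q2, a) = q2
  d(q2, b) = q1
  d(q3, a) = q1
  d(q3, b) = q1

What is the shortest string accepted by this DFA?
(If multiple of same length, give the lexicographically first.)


BFS by string length (lex-first path to each state shown):
  len 0: q0<-""
  len 1: q1<-"a"
  len 2: q3<-"aa"
Found accept state at length 2.

"aa"


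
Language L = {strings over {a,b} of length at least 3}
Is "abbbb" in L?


length = 5

Yes, "abbbb" is in L


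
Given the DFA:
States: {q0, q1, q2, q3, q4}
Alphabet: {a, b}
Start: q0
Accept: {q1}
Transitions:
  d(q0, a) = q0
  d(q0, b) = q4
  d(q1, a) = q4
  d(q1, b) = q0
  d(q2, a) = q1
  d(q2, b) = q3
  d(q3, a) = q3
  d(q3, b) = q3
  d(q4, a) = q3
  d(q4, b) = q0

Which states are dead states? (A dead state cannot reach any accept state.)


Forward reachability from each state:
  q0 -> reaches {q0, q3, q4}, no accept state (dead)
  q1 -> reaches accept state q1 (live)
  q2 -> reaches accept state q1 (live)
  q3 -> reaches {q3}, no accept state (dead)
  q4 -> reaches {q0, q3, q4}, no accept state (dead)

{q0, q3, q4}


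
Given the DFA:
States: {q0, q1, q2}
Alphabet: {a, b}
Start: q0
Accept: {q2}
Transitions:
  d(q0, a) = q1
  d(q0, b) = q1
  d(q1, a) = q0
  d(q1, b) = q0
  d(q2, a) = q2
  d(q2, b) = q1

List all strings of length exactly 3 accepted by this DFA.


All strings of length 3: 8 total
Accepted: 0

None


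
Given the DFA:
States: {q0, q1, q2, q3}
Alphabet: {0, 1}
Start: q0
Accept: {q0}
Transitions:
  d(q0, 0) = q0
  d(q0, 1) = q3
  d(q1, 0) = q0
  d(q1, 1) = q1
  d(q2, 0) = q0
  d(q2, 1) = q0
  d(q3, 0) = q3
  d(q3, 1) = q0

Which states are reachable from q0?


BFS from q0:
  layer 0: {q0}
  layer 1: {q3}

{q0, q3}


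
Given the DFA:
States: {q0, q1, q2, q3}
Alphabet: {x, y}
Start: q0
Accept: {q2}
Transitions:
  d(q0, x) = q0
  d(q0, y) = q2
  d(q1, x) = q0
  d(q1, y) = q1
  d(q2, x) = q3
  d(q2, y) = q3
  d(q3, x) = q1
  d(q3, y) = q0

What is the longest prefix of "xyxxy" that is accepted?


Run the DFA, marking each prefix where the state is accepting:
  "" -> q0 [reject]
  "x" -> q0 [reject]
  "xy" -> q2 [accept]
  "xyx" -> q3 [reject]
  "xyxx" -> q1 [reject]
  "xyxxy" -> q1 [reject]

"xy"


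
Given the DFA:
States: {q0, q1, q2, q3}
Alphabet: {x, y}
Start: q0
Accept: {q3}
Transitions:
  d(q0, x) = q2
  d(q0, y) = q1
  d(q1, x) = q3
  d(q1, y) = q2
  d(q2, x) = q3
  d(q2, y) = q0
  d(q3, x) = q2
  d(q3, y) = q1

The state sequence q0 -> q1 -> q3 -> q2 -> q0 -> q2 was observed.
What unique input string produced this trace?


Trace back each transition to find the symbol:
  q0 --[y]--> q1
  q1 --[x]--> q3
  q3 --[x]--> q2
  q2 --[y]--> q0
  q0 --[x]--> q2

"yxxyx"


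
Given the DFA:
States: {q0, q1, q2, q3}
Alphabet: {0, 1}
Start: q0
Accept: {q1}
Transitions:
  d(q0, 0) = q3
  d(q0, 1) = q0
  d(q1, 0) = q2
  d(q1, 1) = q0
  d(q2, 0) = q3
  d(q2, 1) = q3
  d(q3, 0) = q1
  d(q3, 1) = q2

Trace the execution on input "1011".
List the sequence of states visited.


Input: 1011
d(q0, 1) = q0
d(q0, 0) = q3
d(q3, 1) = q2
d(q2, 1) = q3


q0 -> q0 -> q3 -> q2 -> q3


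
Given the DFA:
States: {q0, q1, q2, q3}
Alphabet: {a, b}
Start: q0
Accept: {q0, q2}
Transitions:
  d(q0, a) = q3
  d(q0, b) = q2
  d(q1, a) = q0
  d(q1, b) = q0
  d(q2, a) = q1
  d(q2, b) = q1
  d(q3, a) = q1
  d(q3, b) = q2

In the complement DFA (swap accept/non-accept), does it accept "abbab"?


Trace: q0 -> q3 -> q2 -> q1 -> q0 -> q2
Final: q2
Original accept: {q0, q2}
Complement: q2 is in original accept

No, complement rejects (original accepts)


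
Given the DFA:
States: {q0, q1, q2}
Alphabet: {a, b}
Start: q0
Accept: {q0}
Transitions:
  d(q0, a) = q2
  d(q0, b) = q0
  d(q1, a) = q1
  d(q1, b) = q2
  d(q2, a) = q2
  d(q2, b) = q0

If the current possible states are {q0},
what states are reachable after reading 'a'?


Apply transition on 'a' from each current state:
  d(q0, a) = q2

{q2}


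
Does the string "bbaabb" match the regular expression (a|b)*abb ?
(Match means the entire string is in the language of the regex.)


|string| = 6; first = 'b'; last = 'b'

Yes, "bbaabb" matches (a|b)*abb


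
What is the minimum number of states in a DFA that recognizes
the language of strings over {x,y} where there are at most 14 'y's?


States: count = 0, 1, ..., 14 (all accepting; 15 states), plus a dead state for count > 14.
Total: 15 + 1 = 16.

16


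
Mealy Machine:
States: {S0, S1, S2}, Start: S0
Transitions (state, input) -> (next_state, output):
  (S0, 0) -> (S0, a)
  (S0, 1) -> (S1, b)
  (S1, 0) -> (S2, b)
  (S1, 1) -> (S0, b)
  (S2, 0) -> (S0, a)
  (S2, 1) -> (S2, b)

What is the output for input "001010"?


Step-by-step:
  (S0, 0) -> (S0, a)
  (S0, 0) -> (S0, a)
  (S0, 1) -> (S1, b)
  (S1, 0) -> (S2, b)
  (S2, 1) -> (S2, b)
  (S2, 0) -> (S0, a)

"aabbba"


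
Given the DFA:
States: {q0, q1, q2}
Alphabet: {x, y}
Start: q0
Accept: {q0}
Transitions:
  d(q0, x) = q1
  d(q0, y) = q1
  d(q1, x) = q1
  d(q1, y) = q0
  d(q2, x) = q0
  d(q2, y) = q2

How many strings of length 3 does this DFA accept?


Enumerating all length-3 strings:
  "xxx" -> q1 [reject]
  "xxy" -> q0 [accept]
  "xyx" -> q1 [reject]
  "xyy" -> q1 [reject]
  "yxx" -> q1 [reject]
  "yxy" -> q0 [accept]
  "yyx" -> q1 [reject]
  "yyy" -> q1 [reject]

2 out of 8


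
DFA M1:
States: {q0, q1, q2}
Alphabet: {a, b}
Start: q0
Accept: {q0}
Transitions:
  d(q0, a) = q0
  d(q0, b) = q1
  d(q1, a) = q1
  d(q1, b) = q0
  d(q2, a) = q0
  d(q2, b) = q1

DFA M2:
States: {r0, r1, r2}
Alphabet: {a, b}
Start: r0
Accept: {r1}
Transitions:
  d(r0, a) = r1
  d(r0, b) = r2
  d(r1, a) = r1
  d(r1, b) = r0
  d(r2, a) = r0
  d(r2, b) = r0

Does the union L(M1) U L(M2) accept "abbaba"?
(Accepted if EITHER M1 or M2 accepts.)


M1: final=q1 accepted=False
M2: final=r0 accepted=False

No, union rejects (neither accepts)


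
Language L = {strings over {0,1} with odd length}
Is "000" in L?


length = 3; 3 mod 2 = 1

Yes, "000" is in L


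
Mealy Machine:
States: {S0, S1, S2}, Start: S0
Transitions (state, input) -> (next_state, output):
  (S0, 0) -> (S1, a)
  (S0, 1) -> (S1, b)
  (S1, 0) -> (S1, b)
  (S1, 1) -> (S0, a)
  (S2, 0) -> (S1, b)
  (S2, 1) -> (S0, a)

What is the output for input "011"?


Step-by-step:
  (S0, 0) -> (S1, a)
  (S1, 1) -> (S0, a)
  (S0, 1) -> (S1, b)

"aab"


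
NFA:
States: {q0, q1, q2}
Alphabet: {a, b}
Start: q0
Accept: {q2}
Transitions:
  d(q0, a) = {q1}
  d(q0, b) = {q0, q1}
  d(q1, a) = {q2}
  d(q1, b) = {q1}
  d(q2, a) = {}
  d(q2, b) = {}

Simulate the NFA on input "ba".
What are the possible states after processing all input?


Start: {q0}
  --b--> {q0, q1}
  --a--> {q1, q2}

{q1, q2}


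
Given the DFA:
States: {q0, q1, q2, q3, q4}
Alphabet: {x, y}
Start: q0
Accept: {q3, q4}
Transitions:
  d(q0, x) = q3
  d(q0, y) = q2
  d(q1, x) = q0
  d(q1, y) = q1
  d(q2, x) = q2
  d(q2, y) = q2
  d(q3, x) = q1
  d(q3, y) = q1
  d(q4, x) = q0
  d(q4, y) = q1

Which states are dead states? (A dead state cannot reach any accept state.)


Forward reachability from each state:
  q0 -> reaches accept state q3 (live)
  q1 -> reaches accept state q3 (live)
  q2 -> reaches {q2}, no accept state (dead)
  q3 -> reaches accept state q3 (live)
  q4 -> reaches accept state q3 (live)

{q2}


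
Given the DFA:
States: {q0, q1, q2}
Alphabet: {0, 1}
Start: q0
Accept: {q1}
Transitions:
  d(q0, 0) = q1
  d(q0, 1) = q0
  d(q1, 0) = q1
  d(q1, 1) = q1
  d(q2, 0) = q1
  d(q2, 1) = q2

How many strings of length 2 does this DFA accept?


Enumerating all length-2 strings:
  "00" -> q1 [accept]
  "01" -> q1 [accept]
  "10" -> q1 [accept]
  "11" -> q0 [reject]

3 out of 4


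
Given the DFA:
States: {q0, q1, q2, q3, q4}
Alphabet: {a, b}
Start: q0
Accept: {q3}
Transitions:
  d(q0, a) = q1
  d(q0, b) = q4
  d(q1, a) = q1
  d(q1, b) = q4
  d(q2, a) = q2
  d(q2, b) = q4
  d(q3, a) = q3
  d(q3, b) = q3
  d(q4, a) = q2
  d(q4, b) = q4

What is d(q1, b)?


Looking up transition d(q1, b)

q4


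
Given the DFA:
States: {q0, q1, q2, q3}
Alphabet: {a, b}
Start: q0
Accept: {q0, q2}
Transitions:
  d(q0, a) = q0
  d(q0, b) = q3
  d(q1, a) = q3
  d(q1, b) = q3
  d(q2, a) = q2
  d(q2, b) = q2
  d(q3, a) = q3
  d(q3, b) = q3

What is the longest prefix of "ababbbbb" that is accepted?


Run the DFA, marking each prefix where the state is accepting:
  "" -> q0 [accept]
  "a" -> q0 [accept]
  "ab" -> q3 [reject]
  "aba" -> q3 [reject]
  "abab" -> q3 [reject]
  "ababb" -> q3 [reject]
  "ababbb" -> q3 [reject]
  "ababbbb" -> q3 [reject]
  "ababbbbb" -> q3 [reject]

"a"


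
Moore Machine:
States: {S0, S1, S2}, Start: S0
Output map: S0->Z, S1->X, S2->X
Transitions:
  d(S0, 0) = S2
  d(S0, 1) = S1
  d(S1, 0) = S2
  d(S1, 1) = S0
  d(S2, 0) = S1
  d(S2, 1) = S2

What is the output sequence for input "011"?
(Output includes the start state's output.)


Start: S0 (output Z)
  --0--> S2 (output X)
  --1--> S2 (output X)
  --1--> S2 (output X)

"ZXXX"


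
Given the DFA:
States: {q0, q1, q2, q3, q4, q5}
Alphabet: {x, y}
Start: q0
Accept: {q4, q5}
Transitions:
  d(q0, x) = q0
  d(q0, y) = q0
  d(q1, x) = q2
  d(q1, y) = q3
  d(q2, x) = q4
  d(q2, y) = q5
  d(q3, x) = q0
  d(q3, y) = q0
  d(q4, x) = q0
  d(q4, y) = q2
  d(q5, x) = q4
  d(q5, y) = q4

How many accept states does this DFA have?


Accept states listed: {q4, q5}
Counting: q4(1) q5(2)

2


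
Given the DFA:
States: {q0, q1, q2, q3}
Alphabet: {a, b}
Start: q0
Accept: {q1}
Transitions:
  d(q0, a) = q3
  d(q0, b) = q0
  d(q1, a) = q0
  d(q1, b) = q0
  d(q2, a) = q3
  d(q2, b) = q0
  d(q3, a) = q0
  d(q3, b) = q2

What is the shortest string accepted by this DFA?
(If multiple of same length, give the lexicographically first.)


BFS by string length (lex-first path to each state shown):
  len 0: q0<-""
  len 1: q0<-"b", q3<-"a"
  len 2: q0<-"aa", q2<-"ab", q3<-"ba"
  len 3: q0<-"aab", q2<-"bab", q3<-"aaa"
  len 4: q0<-"aaaa", q2<-"aaab", q3<-"aaba"
  len 5: q0<-"aaaab", q2<-"aabab", q3<-"aaaaa"
  len 6: q0<-"aaaaaa", q2<-"aaaaab", q3<-"aaaaba"
  len 7: q0<-"aaaaaab", q2<-"aaaabab", q3<-"aaaaaaa"
  len 8: q0<-"aaaaaaaa", q2<-"aaaaaaab", q3<-"aaaaaaba"

No string accepted (empty language)


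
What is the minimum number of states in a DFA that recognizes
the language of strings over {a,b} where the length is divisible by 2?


States track (length) mod 2.
Need 2 states: one per remainder 0..1; accept = remainder 0.

2


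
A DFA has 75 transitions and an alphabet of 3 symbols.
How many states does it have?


Each state has exactly one transition per symbol.
states = transitions / |alphabet| = 75 / 3 = 25

25


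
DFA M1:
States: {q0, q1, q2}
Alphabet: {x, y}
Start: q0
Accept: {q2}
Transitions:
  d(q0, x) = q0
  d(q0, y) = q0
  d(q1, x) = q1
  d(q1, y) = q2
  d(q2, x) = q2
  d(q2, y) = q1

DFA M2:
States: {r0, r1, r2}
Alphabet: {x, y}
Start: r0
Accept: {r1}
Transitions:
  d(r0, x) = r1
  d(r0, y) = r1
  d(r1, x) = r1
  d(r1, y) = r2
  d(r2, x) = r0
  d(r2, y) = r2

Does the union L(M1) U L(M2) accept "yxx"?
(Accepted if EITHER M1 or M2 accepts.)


M1: final=q0 accepted=False
M2: final=r1 accepted=True

Yes, union accepts


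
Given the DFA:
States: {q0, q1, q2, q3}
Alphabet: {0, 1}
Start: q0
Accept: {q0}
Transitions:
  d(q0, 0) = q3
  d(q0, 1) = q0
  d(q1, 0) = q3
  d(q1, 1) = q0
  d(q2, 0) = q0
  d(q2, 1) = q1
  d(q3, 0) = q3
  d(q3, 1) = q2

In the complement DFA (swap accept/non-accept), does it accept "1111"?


Trace: q0 -> q0 -> q0 -> q0 -> q0
Final: q0
Original accept: {q0}
Complement: q0 is in original accept

No, complement rejects (original accepts)


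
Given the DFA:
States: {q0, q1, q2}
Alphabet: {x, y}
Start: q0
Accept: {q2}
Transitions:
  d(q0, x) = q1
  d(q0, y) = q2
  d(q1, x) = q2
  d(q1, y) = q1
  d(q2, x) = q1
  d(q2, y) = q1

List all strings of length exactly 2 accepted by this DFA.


All strings of length 2: 4 total
Accepted: 1

"xx"


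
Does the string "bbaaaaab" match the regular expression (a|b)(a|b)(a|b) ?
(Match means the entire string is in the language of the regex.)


|string| = 8; first = 'b'; last = 'b'

No, "bbaaaaab" does not match (a|b)(a|b)(a|b)


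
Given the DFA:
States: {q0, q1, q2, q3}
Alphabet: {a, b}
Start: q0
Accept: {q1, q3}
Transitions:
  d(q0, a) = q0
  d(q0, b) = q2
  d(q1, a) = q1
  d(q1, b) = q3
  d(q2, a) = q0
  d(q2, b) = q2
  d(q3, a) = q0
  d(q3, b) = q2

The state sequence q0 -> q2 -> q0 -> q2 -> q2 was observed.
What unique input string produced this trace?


Trace back each transition to find the symbol:
  q0 --[b]--> q2
  q2 --[a]--> q0
  q0 --[b]--> q2
  q2 --[b]--> q2

"babb"


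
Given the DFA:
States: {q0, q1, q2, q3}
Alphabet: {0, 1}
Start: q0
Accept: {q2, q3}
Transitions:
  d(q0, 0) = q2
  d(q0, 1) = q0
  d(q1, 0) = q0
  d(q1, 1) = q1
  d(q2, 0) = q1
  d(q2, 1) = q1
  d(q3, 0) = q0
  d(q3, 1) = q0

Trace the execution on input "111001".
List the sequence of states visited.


Input: 111001
d(q0, 1) = q0
d(q0, 1) = q0
d(q0, 1) = q0
d(q0, 0) = q2
d(q2, 0) = q1
d(q1, 1) = q1


q0 -> q0 -> q0 -> q0 -> q2 -> q1 -> q1


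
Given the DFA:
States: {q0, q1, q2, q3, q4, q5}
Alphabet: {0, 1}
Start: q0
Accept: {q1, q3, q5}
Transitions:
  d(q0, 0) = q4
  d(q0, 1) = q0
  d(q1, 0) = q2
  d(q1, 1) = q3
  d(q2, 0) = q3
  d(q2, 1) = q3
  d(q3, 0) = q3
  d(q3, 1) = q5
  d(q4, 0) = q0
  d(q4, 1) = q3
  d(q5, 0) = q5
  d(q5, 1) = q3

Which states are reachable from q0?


BFS from q0:
  layer 0: {q0}
  layer 1: {q4}
  layer 2: {q3}
  layer 3: {q5}

{q0, q3, q4, q5}


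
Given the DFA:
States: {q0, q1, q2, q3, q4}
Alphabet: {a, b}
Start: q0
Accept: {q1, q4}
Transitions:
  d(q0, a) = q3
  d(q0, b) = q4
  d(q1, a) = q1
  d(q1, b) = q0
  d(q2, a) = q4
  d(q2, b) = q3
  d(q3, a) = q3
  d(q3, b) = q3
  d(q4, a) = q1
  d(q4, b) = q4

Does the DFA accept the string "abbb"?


Trace: q0 -> q3 -> q3 -> q3 -> q3
Final state: q3
Accept states: {q1, q4}

No, rejected (final state q3 is not an accept state)


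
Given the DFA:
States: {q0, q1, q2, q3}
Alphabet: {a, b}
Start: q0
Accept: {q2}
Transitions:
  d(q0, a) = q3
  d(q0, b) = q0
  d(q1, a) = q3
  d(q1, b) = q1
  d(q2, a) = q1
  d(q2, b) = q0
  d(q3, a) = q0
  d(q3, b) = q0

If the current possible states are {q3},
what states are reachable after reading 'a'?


Apply transition on 'a' from each current state:
  d(q3, a) = q0

{q0}


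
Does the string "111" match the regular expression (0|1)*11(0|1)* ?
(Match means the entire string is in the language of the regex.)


|string| = 3; first = '1'; last = '1'

Yes, "111" matches (0|1)*11(0|1)*


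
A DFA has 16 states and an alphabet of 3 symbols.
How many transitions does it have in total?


Each state has exactly one transition per symbol.
16 * 3 = 48

48


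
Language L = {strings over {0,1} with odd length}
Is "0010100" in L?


length = 7; 7 mod 2 = 1

Yes, "0010100" is in L


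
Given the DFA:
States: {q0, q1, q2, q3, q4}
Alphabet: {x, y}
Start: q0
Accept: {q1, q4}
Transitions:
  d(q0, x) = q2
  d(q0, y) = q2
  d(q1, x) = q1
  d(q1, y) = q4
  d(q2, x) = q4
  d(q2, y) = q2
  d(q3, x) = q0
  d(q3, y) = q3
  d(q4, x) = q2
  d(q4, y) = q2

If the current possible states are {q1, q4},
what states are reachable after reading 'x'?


Apply transition on 'x' from each current state:
  d(q1, x) = q1
  d(q4, x) = q2

{q1, q2}


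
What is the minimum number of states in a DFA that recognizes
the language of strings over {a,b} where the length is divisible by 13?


States track (length) mod 13.
Need 13 states: one per remainder 0..12; accept = remainder 0.

13


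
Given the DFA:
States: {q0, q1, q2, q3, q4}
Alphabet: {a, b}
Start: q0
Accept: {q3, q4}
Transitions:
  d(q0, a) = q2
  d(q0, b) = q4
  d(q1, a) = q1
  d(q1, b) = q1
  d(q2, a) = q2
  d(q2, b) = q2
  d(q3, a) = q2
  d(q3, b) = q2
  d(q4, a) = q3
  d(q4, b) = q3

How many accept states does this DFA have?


Accept states listed: {q3, q4}
Counting: q3(1) q4(2)

2


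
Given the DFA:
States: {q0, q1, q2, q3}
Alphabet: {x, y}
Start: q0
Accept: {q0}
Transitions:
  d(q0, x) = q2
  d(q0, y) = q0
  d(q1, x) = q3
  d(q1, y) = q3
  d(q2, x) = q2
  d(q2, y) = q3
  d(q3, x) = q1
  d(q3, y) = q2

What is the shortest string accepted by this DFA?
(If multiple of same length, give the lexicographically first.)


BFS by string length (lex-first path to each state shown):
  len 0: q0<-""
Found accept state at length 0.

"" (empty string)


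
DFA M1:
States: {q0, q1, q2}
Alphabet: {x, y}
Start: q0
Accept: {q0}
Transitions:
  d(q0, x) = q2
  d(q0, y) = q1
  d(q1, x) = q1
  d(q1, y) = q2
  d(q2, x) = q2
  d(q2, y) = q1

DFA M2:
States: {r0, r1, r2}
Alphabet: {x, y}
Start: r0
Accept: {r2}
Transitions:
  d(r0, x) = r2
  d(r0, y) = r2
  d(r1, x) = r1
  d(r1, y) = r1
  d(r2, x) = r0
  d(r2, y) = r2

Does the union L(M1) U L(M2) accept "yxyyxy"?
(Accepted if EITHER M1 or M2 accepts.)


M1: final=q2 accepted=False
M2: final=r2 accepted=True

Yes, union accepts


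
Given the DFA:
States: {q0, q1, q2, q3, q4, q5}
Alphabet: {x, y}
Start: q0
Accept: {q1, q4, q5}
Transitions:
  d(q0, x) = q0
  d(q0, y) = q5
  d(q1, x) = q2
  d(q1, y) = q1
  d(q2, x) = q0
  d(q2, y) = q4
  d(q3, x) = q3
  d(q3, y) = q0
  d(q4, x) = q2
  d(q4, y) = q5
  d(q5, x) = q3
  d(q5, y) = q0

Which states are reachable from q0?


BFS from q0:
  layer 0: {q0}
  layer 1: {q5}
  layer 2: {q3}

{q0, q3, q5}


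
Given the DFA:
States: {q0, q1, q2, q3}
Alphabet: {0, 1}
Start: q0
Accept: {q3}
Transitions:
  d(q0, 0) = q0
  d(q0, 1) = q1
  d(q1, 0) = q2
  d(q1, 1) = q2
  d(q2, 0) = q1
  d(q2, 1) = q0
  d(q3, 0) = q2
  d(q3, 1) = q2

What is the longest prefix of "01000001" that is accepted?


Run the DFA, marking each prefix where the state is accepting:
  "" -> q0 [reject]
  "0" -> q0 [reject]
  "01" -> q1 [reject]
  "010" -> q2 [reject]
  "0100" -> q1 [reject]
  "01000" -> q2 [reject]
  "010000" -> q1 [reject]
  "0100000" -> q2 [reject]
  "01000001" -> q0 [reject]

No prefix is accepted


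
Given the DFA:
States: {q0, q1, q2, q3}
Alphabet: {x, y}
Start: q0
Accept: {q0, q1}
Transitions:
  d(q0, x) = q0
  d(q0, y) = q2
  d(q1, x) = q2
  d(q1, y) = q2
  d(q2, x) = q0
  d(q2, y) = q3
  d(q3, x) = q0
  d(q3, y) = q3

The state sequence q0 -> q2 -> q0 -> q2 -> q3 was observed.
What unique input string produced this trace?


Trace back each transition to find the symbol:
  q0 --[y]--> q2
  q2 --[x]--> q0
  q0 --[y]--> q2
  q2 --[y]--> q3

"yxyy"


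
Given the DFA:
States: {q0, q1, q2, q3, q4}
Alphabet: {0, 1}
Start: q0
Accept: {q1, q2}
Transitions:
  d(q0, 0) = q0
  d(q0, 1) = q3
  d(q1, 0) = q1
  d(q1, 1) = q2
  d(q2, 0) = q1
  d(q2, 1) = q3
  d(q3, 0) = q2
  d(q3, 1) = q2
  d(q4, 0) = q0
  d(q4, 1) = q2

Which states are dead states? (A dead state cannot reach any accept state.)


Forward reachability from each state:
  q0 -> reaches accept state q1 (live)
  q1 -> reaches accept state q1 (live)
  q2 -> reaches accept state q1 (live)
  q3 -> reaches accept state q1 (live)
  q4 -> reaches accept state q1 (live)

None (all states can reach an accept state)


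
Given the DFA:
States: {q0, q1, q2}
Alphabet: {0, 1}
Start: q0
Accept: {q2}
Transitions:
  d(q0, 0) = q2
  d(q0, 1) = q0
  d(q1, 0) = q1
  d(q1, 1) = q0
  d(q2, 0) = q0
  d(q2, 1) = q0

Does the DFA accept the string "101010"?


Trace: q0 -> q0 -> q2 -> q0 -> q2 -> q0 -> q2
Final state: q2
Accept states: {q2}

Yes, accepted (final state q2 is an accept state)


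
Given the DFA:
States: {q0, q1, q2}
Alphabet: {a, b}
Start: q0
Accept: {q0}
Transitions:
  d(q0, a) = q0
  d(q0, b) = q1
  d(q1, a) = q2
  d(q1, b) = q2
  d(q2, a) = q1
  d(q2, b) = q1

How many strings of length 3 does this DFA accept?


Enumerating all length-3 strings:
  "aaa" -> q0 [accept]
  "aab" -> q1 [reject]
  "aba" -> q2 [reject]
  "abb" -> q2 [reject]
  "baa" -> q1 [reject]
  "bab" -> q1 [reject]
  "bba" -> q1 [reject]
  "bbb" -> q1 [reject]

1 out of 8


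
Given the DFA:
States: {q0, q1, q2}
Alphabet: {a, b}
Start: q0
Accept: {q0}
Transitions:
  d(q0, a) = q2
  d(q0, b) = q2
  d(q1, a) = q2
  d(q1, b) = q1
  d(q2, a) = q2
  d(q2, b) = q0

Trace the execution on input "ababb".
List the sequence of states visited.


Input: ababb
d(q0, a) = q2
d(q2, b) = q0
d(q0, a) = q2
d(q2, b) = q0
d(q0, b) = q2


q0 -> q2 -> q0 -> q2 -> q0 -> q2


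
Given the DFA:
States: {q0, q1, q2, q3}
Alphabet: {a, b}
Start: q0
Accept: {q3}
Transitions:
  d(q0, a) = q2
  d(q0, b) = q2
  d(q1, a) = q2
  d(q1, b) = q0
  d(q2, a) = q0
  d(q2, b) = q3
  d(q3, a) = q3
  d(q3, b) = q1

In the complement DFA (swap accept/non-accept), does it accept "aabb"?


Trace: q0 -> q2 -> q0 -> q2 -> q3
Final: q3
Original accept: {q3}
Complement: q3 is in original accept

No, complement rejects (original accepts)


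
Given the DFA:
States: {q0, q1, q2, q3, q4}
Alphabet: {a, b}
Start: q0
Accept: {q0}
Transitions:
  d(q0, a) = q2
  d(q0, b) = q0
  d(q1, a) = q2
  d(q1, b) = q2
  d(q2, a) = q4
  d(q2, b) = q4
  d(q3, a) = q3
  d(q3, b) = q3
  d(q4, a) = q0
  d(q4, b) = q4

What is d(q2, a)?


Looking up transition d(q2, a)

q4


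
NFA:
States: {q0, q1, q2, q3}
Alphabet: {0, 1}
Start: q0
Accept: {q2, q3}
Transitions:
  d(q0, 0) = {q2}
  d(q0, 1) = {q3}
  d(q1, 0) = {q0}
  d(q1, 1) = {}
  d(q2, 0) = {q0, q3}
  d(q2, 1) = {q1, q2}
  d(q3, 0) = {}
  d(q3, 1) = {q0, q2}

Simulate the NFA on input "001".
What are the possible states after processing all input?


Start: {q0}
  --0--> {q2}
  --0--> {q0, q3}
  --1--> {q0, q2, q3}

{q0, q2, q3}


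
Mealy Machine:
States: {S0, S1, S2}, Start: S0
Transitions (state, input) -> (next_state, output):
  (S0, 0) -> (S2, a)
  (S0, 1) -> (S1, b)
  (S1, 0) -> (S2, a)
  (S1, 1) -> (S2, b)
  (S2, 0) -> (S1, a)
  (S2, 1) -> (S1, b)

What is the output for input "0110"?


Step-by-step:
  (S0, 0) -> (S2, a)
  (S2, 1) -> (S1, b)
  (S1, 1) -> (S2, b)
  (S2, 0) -> (S1, a)

"abba"


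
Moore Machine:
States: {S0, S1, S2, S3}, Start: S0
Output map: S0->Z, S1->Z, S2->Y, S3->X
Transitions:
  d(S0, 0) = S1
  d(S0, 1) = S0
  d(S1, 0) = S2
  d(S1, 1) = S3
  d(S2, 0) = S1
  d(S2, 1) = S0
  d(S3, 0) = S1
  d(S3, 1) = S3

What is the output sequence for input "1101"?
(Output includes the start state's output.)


Start: S0 (output Z)
  --1--> S0 (output Z)
  --1--> S0 (output Z)
  --0--> S1 (output Z)
  --1--> S3 (output X)

"ZZZZX"


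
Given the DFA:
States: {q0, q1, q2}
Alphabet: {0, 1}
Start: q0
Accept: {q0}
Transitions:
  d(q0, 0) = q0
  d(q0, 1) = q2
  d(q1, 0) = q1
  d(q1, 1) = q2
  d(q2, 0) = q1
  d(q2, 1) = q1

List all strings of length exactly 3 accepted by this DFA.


All strings of length 3: 8 total
Accepted: 1

"000"


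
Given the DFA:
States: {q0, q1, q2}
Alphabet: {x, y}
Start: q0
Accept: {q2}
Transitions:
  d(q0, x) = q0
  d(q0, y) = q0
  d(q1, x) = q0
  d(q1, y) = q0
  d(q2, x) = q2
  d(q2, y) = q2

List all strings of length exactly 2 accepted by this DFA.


All strings of length 2: 4 total
Accepted: 0

None


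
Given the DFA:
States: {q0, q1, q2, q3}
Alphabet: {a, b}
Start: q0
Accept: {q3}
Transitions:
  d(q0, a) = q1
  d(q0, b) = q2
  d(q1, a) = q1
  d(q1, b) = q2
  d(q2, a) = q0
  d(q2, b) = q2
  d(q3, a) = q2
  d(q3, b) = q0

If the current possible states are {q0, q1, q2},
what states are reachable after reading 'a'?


Apply transition on 'a' from each current state:
  d(q0, a) = q1
  d(q1, a) = q1
  d(q2, a) = q0

{q0, q1}


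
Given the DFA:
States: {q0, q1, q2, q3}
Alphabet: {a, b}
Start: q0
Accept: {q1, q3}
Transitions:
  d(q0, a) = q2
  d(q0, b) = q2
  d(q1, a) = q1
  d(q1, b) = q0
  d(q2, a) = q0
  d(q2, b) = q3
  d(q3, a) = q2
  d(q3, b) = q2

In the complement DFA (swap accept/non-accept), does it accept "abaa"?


Trace: q0 -> q2 -> q3 -> q2 -> q0
Final: q0
Original accept: {q1, q3}
Complement: q0 is not in original accept

Yes, complement accepts (original rejects)


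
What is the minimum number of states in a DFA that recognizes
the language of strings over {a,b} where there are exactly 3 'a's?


States: count = 0, 1, ..., 3 (that's 4 states), plus a dead state for count > 3.
Total: 4 + 1 = 5. Accept = count-3 state.

5


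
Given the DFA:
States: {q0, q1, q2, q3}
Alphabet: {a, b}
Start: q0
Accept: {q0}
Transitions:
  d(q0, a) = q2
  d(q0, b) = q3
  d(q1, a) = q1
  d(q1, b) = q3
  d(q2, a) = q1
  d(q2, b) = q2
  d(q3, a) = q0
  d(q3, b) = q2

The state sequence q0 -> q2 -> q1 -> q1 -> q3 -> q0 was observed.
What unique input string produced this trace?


Trace back each transition to find the symbol:
  q0 --[a]--> q2
  q2 --[a]--> q1
  q1 --[a]--> q1
  q1 --[b]--> q3
  q3 --[a]--> q0

"aaaba"


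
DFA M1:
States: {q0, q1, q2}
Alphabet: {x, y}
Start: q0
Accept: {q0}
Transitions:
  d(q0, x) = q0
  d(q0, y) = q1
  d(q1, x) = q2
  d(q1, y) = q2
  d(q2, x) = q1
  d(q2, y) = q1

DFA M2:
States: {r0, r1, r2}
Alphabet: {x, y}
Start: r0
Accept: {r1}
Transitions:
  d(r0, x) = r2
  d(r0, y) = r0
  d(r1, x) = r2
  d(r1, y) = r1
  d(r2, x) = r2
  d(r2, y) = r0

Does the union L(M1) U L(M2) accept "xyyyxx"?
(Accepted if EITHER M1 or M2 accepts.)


M1: final=q1 accepted=False
M2: final=r2 accepted=False

No, union rejects (neither accepts)


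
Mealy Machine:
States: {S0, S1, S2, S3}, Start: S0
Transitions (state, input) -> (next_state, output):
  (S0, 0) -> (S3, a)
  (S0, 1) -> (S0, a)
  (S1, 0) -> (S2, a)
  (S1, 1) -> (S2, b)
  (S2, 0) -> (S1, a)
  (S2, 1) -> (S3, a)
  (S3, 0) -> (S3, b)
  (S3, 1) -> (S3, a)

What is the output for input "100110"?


Step-by-step:
  (S0, 1) -> (S0, a)
  (S0, 0) -> (S3, a)
  (S3, 0) -> (S3, b)
  (S3, 1) -> (S3, a)
  (S3, 1) -> (S3, a)
  (S3, 0) -> (S3, b)

"aabaab"


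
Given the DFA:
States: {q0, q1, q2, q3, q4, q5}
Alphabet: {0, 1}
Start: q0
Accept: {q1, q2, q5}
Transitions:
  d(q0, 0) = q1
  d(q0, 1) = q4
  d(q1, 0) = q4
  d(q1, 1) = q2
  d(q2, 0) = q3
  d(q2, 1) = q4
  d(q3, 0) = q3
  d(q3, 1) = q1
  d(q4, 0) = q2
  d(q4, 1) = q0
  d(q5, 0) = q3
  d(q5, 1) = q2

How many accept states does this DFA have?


Accept states listed: {q1, q2, q5}
Counting: q1(1) q2(2) q5(3)

3


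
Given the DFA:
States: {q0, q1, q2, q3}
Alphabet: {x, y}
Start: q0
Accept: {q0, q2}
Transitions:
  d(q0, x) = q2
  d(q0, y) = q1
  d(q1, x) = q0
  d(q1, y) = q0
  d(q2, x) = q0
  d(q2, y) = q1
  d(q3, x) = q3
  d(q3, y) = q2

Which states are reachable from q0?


BFS from q0:
  layer 0: {q0}
  layer 1: {q1, q2}

{q0, q1, q2}


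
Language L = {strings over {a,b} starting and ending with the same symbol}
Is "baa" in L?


first = 'b', last = 'a'

No, "baa" is not in L


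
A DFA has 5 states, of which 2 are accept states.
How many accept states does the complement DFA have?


Complement swaps accept and non-accept states.
5 - 2 = 3

3


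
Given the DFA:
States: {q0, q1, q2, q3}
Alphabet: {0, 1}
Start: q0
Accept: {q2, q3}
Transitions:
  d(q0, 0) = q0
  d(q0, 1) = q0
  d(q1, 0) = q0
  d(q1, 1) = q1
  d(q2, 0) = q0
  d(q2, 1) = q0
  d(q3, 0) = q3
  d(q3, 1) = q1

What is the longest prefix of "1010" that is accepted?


Run the DFA, marking each prefix where the state is accepting:
  "" -> q0 [reject]
  "1" -> q0 [reject]
  "10" -> q0 [reject]
  "101" -> q0 [reject]
  "1010" -> q0 [reject]

No prefix is accepted


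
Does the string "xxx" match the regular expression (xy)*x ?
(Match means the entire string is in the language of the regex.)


|string| = 3; first = 'x'; last = 'x'

No, "xxx" does not match (xy)*x


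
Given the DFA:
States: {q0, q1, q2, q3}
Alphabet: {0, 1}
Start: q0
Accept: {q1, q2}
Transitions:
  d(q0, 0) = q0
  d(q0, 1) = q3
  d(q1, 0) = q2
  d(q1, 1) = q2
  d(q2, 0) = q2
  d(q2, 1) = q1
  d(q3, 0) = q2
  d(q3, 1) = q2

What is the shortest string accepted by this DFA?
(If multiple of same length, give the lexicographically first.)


BFS by string length (lex-first path to each state shown):
  len 0: q0<-""
  len 1: q0<-"0", q3<-"1"
  len 2: q0<-"00", q2<-"10", q3<-"01"
Found accept state at length 2.

"10"


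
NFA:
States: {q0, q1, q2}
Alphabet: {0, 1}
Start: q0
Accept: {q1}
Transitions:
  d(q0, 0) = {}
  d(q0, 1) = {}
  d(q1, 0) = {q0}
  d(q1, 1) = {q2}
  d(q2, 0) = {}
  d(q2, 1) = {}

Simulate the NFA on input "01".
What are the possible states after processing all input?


Start: {q0}
  --0--> {}
  --1--> {}

{} (empty set, no valid transitions)


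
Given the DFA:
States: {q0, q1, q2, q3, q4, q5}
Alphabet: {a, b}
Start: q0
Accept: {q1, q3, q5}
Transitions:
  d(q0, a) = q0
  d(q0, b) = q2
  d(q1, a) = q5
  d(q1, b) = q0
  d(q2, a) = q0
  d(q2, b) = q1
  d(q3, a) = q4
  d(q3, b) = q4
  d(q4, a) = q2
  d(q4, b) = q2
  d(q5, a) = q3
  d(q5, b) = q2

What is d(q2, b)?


Looking up transition d(q2, b)

q1


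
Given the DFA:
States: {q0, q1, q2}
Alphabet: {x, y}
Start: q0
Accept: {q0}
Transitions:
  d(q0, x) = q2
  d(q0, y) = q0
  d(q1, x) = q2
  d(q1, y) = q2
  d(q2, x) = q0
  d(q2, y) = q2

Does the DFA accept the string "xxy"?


Trace: q0 -> q2 -> q0 -> q0
Final state: q0
Accept states: {q0}

Yes, accepted (final state q0 is an accept state)


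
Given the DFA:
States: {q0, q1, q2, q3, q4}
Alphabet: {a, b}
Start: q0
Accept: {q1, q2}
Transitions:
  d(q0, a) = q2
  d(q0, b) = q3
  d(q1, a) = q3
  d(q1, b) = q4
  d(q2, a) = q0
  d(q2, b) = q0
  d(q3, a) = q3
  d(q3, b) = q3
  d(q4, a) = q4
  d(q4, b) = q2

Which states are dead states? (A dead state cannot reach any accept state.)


Forward reachability from each state:
  q0 -> reaches accept state q2 (live)
  q1 -> reaches accept state q1 (live)
  q2 -> reaches accept state q2 (live)
  q3 -> reaches {q3}, no accept state (dead)
  q4 -> reaches accept state q2 (live)

{q3}


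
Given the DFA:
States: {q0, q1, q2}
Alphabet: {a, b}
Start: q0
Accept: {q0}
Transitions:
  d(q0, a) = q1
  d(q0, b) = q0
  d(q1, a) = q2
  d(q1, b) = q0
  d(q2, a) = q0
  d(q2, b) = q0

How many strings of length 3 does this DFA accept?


Enumerating all length-3 strings:
  "aaa" -> q0 [accept]
  "aab" -> q0 [accept]
  "aba" -> q1 [reject]
  "abb" -> q0 [accept]
  "baa" -> q2 [reject]
  "bab" -> q0 [accept]
  "bba" -> q1 [reject]
  "bbb" -> q0 [accept]

5 out of 8


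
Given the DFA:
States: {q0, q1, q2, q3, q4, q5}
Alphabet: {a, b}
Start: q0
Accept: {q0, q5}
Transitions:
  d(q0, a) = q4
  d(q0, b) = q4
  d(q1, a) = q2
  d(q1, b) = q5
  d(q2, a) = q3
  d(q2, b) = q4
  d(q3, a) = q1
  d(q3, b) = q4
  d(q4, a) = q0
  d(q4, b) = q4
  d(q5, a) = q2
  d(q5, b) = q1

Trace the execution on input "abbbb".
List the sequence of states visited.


Input: abbbb
d(q0, a) = q4
d(q4, b) = q4
d(q4, b) = q4
d(q4, b) = q4
d(q4, b) = q4


q0 -> q4 -> q4 -> q4 -> q4 -> q4


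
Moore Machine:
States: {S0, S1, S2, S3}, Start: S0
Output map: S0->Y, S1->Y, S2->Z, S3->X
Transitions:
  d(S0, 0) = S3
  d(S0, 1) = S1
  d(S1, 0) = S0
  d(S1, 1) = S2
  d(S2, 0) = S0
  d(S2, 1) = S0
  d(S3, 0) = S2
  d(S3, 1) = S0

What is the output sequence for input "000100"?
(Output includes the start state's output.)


Start: S0 (output Y)
  --0--> S3 (output X)
  --0--> S2 (output Z)
  --0--> S0 (output Y)
  --1--> S1 (output Y)
  --0--> S0 (output Y)
  --0--> S3 (output X)

"YXZYYYX"


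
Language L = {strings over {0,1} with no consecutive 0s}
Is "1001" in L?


'00' occurs at index 1

No, "1001" is not in L


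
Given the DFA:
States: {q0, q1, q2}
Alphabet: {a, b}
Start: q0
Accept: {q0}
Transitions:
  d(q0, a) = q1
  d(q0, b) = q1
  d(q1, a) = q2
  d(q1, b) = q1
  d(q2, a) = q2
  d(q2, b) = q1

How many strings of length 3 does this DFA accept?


Enumerating all length-3 strings:
  "aaa" -> q2 [reject]
  "aab" -> q1 [reject]
  "aba" -> q2 [reject]
  "abb" -> q1 [reject]
  "baa" -> q2 [reject]
  "bab" -> q1 [reject]
  "bba" -> q2 [reject]
  "bbb" -> q1 [reject]

0 out of 8


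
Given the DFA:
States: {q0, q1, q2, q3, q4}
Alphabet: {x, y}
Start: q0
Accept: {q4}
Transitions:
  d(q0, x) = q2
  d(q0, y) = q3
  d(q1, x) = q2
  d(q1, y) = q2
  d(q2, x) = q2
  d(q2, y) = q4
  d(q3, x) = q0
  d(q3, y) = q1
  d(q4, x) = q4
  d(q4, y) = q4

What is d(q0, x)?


Looking up transition d(q0, x)

q2


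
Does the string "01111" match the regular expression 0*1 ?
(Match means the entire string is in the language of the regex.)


|string| = 5; first = '0'; last = '1'

No, "01111" does not match 0*1


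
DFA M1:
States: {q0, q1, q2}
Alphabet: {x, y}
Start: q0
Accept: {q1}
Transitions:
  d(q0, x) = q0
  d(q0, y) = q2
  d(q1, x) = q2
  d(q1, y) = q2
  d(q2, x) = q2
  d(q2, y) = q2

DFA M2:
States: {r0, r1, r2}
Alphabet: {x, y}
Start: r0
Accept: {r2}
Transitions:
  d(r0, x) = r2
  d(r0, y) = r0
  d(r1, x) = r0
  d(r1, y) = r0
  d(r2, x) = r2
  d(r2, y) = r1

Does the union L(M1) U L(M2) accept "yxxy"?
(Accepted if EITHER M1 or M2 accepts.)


M1: final=q2 accepted=False
M2: final=r1 accepted=False

No, union rejects (neither accepts)


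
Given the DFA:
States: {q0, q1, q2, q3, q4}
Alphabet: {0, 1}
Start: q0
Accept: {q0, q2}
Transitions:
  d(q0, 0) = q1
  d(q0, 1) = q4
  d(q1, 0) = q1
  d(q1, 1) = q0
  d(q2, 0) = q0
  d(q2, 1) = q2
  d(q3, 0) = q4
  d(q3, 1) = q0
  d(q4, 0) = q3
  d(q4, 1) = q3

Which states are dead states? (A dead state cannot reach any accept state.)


Forward reachability from each state:
  q0 -> reaches accept state q0 (live)
  q1 -> reaches accept state q0 (live)
  q2 -> reaches accept state q0 (live)
  q3 -> reaches accept state q0 (live)
  q4 -> reaches accept state q0 (live)

None (all states can reach an accept state)


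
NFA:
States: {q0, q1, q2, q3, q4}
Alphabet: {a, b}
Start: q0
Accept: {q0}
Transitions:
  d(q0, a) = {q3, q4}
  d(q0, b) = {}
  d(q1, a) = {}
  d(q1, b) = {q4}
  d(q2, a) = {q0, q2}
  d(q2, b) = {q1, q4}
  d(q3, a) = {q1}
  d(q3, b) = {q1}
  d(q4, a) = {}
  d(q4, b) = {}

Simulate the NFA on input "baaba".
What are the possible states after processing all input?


Start: {q0}
  --b--> {}
  --a--> {}
  --a--> {}
  --b--> {}
  --a--> {}

{} (empty set, no valid transitions)


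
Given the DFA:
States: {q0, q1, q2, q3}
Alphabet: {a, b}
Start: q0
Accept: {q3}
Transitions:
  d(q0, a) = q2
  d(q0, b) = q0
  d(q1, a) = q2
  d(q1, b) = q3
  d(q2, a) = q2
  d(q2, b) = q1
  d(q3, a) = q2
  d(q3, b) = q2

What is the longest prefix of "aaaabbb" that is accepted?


Run the DFA, marking each prefix where the state is accepting:
  "" -> q0 [reject]
  "a" -> q2 [reject]
  "aa" -> q2 [reject]
  "aaa" -> q2 [reject]
  "aaaa" -> q2 [reject]
  "aaaab" -> q1 [reject]
  "aaaabb" -> q3 [accept]
  "aaaabbb" -> q2 [reject]

"aaaabb"


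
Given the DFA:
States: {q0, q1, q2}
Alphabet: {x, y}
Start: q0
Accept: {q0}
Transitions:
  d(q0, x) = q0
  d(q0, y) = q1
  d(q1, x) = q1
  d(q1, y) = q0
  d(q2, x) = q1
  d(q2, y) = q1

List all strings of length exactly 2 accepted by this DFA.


All strings of length 2: 4 total
Accepted: 2

"xx", "yy"


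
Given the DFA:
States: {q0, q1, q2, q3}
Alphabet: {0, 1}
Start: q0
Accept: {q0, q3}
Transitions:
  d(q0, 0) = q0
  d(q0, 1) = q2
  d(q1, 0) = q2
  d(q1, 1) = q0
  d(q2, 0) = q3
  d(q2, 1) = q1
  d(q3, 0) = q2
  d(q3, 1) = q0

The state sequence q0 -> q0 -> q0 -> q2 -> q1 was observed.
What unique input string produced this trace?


Trace back each transition to find the symbol:
  q0 --[0]--> q0
  q0 --[0]--> q0
  q0 --[1]--> q2
  q2 --[1]--> q1

"0011"


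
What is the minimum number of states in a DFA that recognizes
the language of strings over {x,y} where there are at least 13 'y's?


States: count = 0, 1, ..., 12, and a final '>= 13' state.
Total: 13 + 1 = 14. Accept = '>= 13' state.

14


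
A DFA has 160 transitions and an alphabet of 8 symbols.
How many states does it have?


Each state has exactly one transition per symbol.
states = transitions / |alphabet| = 160 / 8 = 20

20


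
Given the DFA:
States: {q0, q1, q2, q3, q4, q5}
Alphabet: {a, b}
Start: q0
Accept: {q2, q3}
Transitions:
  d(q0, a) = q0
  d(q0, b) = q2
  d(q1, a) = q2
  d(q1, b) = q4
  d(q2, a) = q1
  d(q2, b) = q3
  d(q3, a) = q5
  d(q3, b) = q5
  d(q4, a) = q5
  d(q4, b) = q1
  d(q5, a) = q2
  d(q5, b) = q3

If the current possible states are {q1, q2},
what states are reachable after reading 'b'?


Apply transition on 'b' from each current state:
  d(q1, b) = q4
  d(q2, b) = q3

{q3, q4}


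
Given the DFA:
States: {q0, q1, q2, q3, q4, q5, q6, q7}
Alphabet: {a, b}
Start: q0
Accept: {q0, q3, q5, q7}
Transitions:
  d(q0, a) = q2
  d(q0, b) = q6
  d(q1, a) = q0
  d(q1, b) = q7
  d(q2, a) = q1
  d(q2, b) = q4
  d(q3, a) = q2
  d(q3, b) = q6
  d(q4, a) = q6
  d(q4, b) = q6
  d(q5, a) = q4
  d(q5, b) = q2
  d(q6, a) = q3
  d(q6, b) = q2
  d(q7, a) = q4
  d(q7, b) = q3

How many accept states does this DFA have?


Accept states listed: {q0, q3, q5, q7}
Counting: q0(1) q3(2) q5(3) q7(4)

4


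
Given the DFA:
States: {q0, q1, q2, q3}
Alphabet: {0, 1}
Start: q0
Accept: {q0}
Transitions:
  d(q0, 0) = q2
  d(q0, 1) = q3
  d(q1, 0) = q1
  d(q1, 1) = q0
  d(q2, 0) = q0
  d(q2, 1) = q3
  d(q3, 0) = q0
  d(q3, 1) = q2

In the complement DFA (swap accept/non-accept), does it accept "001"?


Trace: q0 -> q2 -> q0 -> q3
Final: q3
Original accept: {q0}
Complement: q3 is not in original accept

Yes, complement accepts (original rejects)


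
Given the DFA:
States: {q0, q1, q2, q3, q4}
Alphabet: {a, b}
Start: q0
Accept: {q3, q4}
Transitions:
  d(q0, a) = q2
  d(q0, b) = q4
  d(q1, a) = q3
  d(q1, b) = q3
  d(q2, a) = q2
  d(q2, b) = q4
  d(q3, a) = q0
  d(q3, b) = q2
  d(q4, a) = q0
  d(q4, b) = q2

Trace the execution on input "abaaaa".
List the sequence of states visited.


Input: abaaaa
d(q0, a) = q2
d(q2, b) = q4
d(q4, a) = q0
d(q0, a) = q2
d(q2, a) = q2
d(q2, a) = q2


q0 -> q2 -> q4 -> q0 -> q2 -> q2 -> q2
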